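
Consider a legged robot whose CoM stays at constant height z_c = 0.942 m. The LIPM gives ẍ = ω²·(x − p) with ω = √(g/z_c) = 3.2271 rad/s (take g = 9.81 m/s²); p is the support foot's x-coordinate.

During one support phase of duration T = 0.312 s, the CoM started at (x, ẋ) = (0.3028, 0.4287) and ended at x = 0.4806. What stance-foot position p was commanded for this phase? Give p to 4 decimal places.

p = 0.2660

ωT = 3.2271·0.312 = 1.006855; cosh(ωT) = 1.551173, sinh(ωT) = 1.185807
x(T) = p + (x₀−p)·cosh(ωT) + (ẋ₀/ω)·sinh(ωT) ⇒ p·(1 − cosh) = x(T) − x₀·cosh − (ẋ₀/ω)·sinh
numerator   = 0.4806 − (0.3028)·1.551173 − (0.4287/3.2271)·1.185807 = -0.146622
denominator = 1 − 1.551173 = -0.551173
p = -0.146622 / -0.551173 = 0.2660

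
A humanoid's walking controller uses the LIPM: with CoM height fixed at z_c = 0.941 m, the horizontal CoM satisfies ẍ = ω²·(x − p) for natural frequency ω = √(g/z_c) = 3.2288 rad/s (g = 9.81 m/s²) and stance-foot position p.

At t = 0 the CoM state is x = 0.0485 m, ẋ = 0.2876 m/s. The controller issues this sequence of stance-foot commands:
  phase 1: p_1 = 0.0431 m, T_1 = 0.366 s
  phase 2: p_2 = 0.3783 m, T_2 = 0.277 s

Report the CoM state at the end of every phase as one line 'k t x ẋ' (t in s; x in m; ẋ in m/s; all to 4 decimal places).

phase 1: p=0.0431, T=0.366, ωT=1.181741, cosh=1.783394, sinh=1.476650; start (x,ẋ)=(0.048500, 0.287600) → end (x,ẋ)=(0.184260, 0.538650)
phase 2: p=0.3783, T=0.277, ωT=0.894378, cosh=1.427338, sinh=1.018476; start (x,ẋ)=(0.184260, 0.538650) → end (x,ẋ)=(0.271249, 0.130746)

1 0.3660 0.1843 0.5387
2 0.6430 0.2712 0.1307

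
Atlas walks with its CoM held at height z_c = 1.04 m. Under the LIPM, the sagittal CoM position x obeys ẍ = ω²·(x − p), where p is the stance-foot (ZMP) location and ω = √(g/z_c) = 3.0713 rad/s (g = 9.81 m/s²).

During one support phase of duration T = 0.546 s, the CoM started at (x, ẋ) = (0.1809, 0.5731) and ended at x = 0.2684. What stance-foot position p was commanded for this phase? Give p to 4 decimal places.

ωT = 3.0713·0.546 = 1.676930; cosh(ωT) = 2.768027, sinh(ωT) = 2.581080
x(T) = p + (x₀−p)·cosh(ωT) + (ẋ₀/ω)·sinh(ωT) ⇒ p·(1 − cosh) = x(T) − x₀·cosh − (ẋ₀/ω)·sinh
numerator   = 0.2684 − (0.1809)·2.768027 − (0.5731/3.0713)·2.581080 = -0.713962
denominator = 1 − 2.768027 = -1.768027
p = -0.713962 / -1.768027 = 0.4038

p = 0.4038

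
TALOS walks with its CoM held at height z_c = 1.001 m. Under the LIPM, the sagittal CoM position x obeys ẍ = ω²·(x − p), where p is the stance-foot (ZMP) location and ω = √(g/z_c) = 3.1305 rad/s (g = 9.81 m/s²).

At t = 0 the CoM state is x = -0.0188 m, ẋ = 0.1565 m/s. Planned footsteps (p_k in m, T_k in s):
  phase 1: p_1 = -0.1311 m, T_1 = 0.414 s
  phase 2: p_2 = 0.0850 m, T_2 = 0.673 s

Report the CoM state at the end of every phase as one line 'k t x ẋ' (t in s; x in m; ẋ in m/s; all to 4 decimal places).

1 0.4140 0.1740 0.9017
2 1.0870 1.6229 4.8902

phase 1: p=-0.1311, T=0.414, ωT=1.296027, cosh=1.964182, sinh=1.690565; start (x,ẋ)=(-0.018800, 0.156500) → end (x,ẋ)=(0.173992, 0.901721)
phase 2: p=0.0850, T=0.673, ωT=2.106827, cosh=4.171865, sinh=4.050242; start (x,ẋ)=(0.173992, 0.901721) → end (x,ẋ)=(1.622912, 4.890220)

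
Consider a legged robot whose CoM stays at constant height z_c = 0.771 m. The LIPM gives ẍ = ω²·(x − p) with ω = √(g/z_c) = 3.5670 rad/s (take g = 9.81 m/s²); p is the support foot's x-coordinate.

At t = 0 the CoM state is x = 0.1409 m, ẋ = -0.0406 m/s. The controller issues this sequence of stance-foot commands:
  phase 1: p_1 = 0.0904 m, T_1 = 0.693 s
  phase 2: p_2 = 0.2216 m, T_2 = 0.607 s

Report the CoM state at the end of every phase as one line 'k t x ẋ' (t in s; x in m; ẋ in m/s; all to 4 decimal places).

phase 1: p=0.0904, T=0.693, ωT=2.471931, cosh=5.964860, sinh=5.880438; start (x,ẋ)=(0.140900, -0.040600) → end (x,ẋ)=(0.324694, 0.817091)
phase 2: p=0.2216, T=0.607, ωT=2.165169, cosh=4.415403, sinh=4.300672; start (x,ẋ)=(0.324694, 0.817091) → end (x,ẋ)=(1.661952, 5.189291)

1 0.6930 0.3247 0.8171
2 1.3000 1.6620 5.1893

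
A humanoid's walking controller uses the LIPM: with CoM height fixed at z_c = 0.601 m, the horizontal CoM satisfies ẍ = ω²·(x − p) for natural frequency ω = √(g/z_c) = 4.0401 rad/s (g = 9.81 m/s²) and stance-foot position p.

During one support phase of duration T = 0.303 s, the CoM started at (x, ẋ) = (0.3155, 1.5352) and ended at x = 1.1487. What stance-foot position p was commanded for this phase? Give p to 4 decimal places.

ωT = 4.0401·0.303 = 1.224150; cosh(ωT) = 1.847641, sinh(ωT) = 1.553634
x(T) = p + (x₀−p)·cosh(ωT) + (ẋ₀/ω)·sinh(ωT) ⇒ p·(1 − cosh) = x(T) − x₀·cosh − (ẋ₀/ω)·sinh
numerator   = 1.1487 − (0.3155)·1.847641 − (1.5352/4.0401)·1.553634 = -0.024597
denominator = 1 − 1.847641 = -0.847641
p = -0.024597 / -0.847641 = 0.0290

p = 0.0290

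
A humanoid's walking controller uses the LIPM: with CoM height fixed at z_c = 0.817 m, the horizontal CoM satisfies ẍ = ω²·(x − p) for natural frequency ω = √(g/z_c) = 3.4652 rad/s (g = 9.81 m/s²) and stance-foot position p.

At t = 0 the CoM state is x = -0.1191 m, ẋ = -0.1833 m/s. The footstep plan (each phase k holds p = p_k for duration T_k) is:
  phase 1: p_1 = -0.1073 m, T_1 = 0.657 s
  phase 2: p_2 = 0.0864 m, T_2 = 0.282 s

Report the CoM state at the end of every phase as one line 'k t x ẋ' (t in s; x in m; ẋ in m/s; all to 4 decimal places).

phase 1: p=-0.1073, T=0.657, ωT=2.276636, cosh=4.923240, sinh=4.820611; start (x,ẋ)=(-0.119100, -0.183300) → end (x,ẋ)=(-0.420392, -1.099542)
phase 2: p=0.0864, T=0.282, ωT=0.977186, cosh=1.516669, sinh=1.140301; start (x,ẋ)=(-0.420392, -1.099542) → end (x,ẋ)=(-1.044064, -3.670163)

1 0.6570 -0.4204 -1.0995
2 0.9390 -1.0441 -3.6702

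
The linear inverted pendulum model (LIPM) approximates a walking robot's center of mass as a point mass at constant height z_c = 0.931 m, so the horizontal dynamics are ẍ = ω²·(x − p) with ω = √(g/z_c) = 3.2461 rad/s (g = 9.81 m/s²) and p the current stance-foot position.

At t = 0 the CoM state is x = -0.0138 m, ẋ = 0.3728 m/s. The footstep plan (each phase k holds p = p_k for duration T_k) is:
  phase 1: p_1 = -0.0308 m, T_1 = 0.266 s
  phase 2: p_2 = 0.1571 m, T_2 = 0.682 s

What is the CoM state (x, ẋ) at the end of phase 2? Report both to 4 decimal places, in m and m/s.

x = 0.7154, ẋ = 1.8935

phase 1: p=-0.0308, T=0.266, ωT=0.863463, cosh=1.396528, sinh=0.974829; start (x,ẋ)=(-0.013800, 0.372800) → end (x,ẋ)=(0.104896, 0.574420)
phase 2: p=0.1571, T=0.682, ωT=2.213840, cosh=4.630035, sinh=4.520755; start (x,ẋ)=(0.104896, 0.574420) → end (x,ẋ)=(0.715372, 1.893499)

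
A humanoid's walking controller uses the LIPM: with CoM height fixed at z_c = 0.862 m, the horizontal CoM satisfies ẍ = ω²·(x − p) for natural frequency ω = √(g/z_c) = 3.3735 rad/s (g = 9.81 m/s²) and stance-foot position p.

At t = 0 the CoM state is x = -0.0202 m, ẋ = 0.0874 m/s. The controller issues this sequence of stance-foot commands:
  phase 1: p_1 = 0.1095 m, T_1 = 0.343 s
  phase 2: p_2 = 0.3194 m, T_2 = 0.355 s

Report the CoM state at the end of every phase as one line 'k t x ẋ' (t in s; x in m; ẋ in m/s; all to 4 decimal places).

1 0.3430 -0.0800 -0.4743
2 0.6980 -0.6140 -2.8852

phase 1: p=0.1095, T=0.343, ωT=1.157111, cosh=1.747561, sinh=1.433168; start (x,ẋ)=(-0.020200, 0.087400) → end (x,ẋ)=(-0.080028, -0.474336)
phase 2: p=0.3194, T=0.355, ωT=1.197592, cosh=1.807027, sinh=1.505107; start (x,ẋ)=(-0.080028, -0.474336) → end (x,ẋ)=(-0.614006, -2.885226)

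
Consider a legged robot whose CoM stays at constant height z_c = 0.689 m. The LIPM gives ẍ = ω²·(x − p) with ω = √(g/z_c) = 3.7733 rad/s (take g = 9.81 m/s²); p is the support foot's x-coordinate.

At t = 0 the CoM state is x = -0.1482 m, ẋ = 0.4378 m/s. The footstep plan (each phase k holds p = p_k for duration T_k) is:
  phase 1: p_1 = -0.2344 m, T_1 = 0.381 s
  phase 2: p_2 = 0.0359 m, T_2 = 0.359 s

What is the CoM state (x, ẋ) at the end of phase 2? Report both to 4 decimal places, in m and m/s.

x = 1.1263, ẋ = 4.3844

phase 1: p=-0.2344, T=0.381, ωT=1.437627, cosh=2.224092, sinh=1.986601; start (x,ẋ)=(-0.148200, 0.437800) → end (x,ẋ)=(0.187814, 1.619866)
phase 2: p=0.0359, T=0.359, ωT=1.354615, cosh=2.066657, sinh=1.808610; start (x,ẋ)=(0.187814, 1.619866) → end (x,ẋ)=(1.126284, 4.384432)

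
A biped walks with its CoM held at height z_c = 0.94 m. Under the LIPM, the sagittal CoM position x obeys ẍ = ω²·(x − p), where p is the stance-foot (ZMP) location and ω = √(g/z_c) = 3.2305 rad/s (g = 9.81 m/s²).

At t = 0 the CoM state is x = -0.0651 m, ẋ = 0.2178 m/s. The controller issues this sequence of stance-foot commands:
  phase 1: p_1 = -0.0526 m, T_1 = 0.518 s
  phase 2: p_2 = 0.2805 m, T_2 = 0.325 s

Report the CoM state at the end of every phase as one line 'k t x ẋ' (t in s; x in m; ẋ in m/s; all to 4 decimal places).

1 0.5180 0.0863 0.4971
2 0.8430 0.1619 0.0105

phase 1: p=-0.0526, T=0.518, ωT=1.673399, cosh=2.758931, sinh=2.571323; start (x,ẋ)=(-0.065100, 0.217800) → end (x,ẋ)=(0.086272, 0.497062)
phase 2: p=0.2805, T=0.325, ωT=1.049913, cosh=1.603685, sinh=1.253716; start (x,ẋ)=(0.086272, 0.497062) → end (x,ẋ)=(0.161923, 0.010481)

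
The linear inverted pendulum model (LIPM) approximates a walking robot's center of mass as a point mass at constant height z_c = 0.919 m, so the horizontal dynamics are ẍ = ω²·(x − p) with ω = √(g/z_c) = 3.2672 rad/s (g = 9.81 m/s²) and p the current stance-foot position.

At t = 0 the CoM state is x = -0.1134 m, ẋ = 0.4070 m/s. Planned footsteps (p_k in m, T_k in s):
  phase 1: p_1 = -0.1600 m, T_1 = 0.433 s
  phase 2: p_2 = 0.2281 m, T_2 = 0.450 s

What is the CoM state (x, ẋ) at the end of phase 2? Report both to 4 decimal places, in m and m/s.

x = 0.8693, ẋ = 2.4008

phase 1: p=-0.1600, T=0.433, ωT=1.414698, cosh=2.179120, sinh=1.936121; start (x,ẋ)=(-0.113400, 0.407000) → end (x,ẋ)=(0.182733, 1.181679)
phase 2: p=0.2281, T=0.450, ωT=1.470240, cosh=2.290075, sinh=2.060204; start (x,ẋ)=(0.182733, 1.181679) → end (x,ẋ)=(0.869339, 2.400761)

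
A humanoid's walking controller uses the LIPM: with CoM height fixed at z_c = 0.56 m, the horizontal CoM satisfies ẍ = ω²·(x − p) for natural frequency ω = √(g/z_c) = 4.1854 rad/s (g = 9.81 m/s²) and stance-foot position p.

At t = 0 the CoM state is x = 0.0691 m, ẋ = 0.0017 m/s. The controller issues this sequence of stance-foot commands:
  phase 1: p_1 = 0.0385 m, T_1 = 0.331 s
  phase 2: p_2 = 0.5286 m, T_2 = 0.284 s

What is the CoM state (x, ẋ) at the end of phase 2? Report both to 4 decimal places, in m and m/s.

x = -0.1459, ẋ = -2.2080

phase 1: p=0.0385, T=0.331, ωT=1.385367, cosh=2.123263, sinh=1.873031; start (x,ẋ)=(0.069100, 0.001700) → end (x,ẋ)=(0.104233, 0.243495)
phase 2: p=0.5286, T=0.284, ωT=1.188654, cosh=1.793645, sinh=1.489014; start (x,ẋ)=(0.104233, 0.243495) → end (x,ẋ)=(-0.145938, -2.207964)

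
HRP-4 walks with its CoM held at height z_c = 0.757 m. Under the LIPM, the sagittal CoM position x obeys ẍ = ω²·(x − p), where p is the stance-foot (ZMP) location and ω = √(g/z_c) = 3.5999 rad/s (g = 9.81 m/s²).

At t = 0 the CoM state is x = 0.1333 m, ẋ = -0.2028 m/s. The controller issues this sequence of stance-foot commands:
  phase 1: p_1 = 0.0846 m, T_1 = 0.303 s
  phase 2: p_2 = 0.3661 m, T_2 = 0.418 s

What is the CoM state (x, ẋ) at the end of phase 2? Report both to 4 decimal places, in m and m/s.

x = -0.3462, ẋ = -2.3674

phase 1: p=0.0846, T=0.303, ωT=1.090770, cosh=1.656261, sinh=1.320303; start (x,ẋ)=(0.133300, -0.202800) → end (x,ẋ)=(0.090881, -0.104421)
phase 2: p=0.3661, T=0.418, ωT=1.504758, cosh=2.362568, sinh=2.140497; start (x,ẋ)=(0.090881, -0.104421) → end (x,ẋ)=(-0.346212, -2.367423)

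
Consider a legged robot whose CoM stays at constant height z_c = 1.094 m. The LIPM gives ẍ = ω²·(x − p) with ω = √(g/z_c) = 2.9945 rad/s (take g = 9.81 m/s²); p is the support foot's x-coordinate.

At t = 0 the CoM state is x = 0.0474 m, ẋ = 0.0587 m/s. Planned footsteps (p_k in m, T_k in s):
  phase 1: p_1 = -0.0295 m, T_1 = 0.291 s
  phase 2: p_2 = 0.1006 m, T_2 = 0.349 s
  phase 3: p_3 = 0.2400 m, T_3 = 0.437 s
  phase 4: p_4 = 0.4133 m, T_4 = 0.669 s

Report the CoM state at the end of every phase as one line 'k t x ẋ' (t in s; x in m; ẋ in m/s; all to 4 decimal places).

phase 1: p=-0.0295, T=0.291, ωT=0.871399, cosh=1.404310, sinh=0.985944; start (x,ẋ)=(0.047400, 0.058700) → end (x,ẋ)=(0.097818, 0.309473)
phase 2: p=0.1006, T=0.349, ωT=1.045080, cosh=1.597645, sinh=1.245982; start (x,ẋ)=(0.097818, 0.309473) → end (x,ẋ)=(0.224925, 0.484050)
phase 3: p=0.2400, T=0.437, ωT=1.308596, cosh=1.985587, sinh=1.715388; start (x,ẋ)=(0.224925, 0.484050) → end (x,ẋ)=(0.487354, 0.883688)
phase 4: p=0.4133, T=0.669, ωT=2.003321, cosh=3.774259, sinh=3.639373; start (x,ẋ)=(0.487354, 0.883688) → end (x,ẋ)=(1.766789, 4.142310)

1 0.2910 0.0978 0.3095
2 0.6400 0.2249 0.4841
3 1.0770 0.4874 0.8837
4 1.7460 1.7668 4.1423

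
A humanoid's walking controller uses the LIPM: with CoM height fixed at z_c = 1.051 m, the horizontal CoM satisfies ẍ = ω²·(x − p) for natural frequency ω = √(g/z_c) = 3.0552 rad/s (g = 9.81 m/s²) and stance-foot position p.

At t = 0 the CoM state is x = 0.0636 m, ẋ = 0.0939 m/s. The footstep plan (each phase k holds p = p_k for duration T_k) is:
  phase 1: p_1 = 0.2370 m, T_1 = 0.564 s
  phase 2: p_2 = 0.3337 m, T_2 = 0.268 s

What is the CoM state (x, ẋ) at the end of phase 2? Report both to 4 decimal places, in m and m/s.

phase 1: p=0.2370, T=0.564, ωT=1.723133, cosh=2.890279, sinh=2.711773; start (x,ẋ)=(0.063600, 0.093900) → end (x,ẋ)=(-0.180829, -1.165223)
phase 2: p=0.3337, T=0.268, ωT=0.818794, cosh=1.354363, sinh=0.913400; start (x,ẋ)=(-0.180829, -1.165223) → end (x,ẋ)=(-0.711521, -3.013990)

x = -0.7115, ẋ = -3.0140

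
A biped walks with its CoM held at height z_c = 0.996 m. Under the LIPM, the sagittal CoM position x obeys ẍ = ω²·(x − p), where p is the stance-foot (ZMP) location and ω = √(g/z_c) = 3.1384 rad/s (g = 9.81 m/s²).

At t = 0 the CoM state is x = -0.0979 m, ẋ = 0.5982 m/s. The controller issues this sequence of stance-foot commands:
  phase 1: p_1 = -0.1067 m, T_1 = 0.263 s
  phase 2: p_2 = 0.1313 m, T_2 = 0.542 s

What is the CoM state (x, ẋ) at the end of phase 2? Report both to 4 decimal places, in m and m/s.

x = 0.6974, ẋ = 1.9586

phase 1: p=-0.1067, T=0.263, ωT=0.825399, cosh=1.360426, sinh=0.922366; start (x,ẋ)=(-0.097900, 0.598200) → end (x,ẋ)=(0.081081, 0.839281)
phase 2: p=0.1313, T=0.542, ωT=1.701013, cosh=2.830996, sinh=2.648498; start (x,ẋ)=(0.081081, 0.839281) → end (x,ẋ)=(0.697399, 1.958577)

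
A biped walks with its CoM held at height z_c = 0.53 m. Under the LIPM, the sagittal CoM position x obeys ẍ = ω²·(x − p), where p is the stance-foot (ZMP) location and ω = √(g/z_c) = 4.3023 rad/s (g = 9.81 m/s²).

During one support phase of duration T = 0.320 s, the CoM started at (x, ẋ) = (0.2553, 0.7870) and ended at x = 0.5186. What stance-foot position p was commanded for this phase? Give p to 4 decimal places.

ωT = 4.3023·0.320 = 1.376736; cosh(ωT) = 2.107175, sinh(ωT) = 1.854774
x(T) = p + (x₀−p)·cosh(ωT) + (ẋ₀/ω)·sinh(ωT) ⇒ p·(1 − cosh) = x(T) − x₀·cosh − (ẋ₀/ω)·sinh
numerator   = 0.5186 − (0.2553)·2.107175 − (0.7870/4.3023)·1.854774 = -0.358647
denominator = 1 − 2.107175 = -1.107175
p = -0.358647 / -1.107175 = 0.3239

p = 0.3239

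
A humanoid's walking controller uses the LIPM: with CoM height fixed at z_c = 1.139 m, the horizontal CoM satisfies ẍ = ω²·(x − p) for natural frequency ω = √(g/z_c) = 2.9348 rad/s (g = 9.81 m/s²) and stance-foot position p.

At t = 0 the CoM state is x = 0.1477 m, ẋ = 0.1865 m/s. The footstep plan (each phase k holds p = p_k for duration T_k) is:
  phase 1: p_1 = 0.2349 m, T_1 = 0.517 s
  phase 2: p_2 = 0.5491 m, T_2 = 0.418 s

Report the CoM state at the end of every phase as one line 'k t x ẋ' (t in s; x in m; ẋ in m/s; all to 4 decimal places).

1 0.5170 0.1644 -0.1097
2 0.9350 -0.2214 -1.9625

phase 1: p=0.2349, T=0.517, ωT=1.517292, cosh=2.389582, sinh=2.170277; start (x,ẋ)=(0.147700, 0.186500) → end (x,ẋ)=(0.164445, -0.109748)
phase 2: p=0.5491, T=0.418, ωT=1.226746, cosh=1.851681, sinh=1.558436; start (x,ẋ)=(0.164445, -0.109748) → end (x,ẋ)=(-0.221437, -1.962516)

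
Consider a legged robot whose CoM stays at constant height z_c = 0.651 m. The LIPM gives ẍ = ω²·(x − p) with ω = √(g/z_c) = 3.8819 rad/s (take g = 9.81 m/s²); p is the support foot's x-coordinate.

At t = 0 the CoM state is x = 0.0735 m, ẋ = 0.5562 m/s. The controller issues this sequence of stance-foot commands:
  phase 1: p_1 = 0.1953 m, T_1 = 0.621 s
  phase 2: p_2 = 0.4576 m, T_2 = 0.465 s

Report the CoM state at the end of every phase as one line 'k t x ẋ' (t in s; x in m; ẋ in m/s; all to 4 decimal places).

1 0.6210 0.3031 0.5107
2 1.0860 0.3642 -0.1799

phase 1: p=0.1953, T=0.621, ωT=2.410660, cosh=5.615533, sinh=5.525777; start (x,ẋ)=(0.073500, 0.556200) → end (x,ẋ)=(0.303063, 0.510687)
phase 2: p=0.4576, T=0.465, ωT=1.805084, cosh=3.122470, sinh=2.958009; start (x,ẋ)=(0.303063, 0.510687) → end (x,ẋ)=(0.364208, -0.179893)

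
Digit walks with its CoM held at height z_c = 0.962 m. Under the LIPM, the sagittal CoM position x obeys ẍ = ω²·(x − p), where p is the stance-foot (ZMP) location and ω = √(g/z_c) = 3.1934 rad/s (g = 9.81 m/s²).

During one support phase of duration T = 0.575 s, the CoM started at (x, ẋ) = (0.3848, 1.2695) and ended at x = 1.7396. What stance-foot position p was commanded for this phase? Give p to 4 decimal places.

p = 0.3218

ωT = 3.1934·0.575 = 1.836205; cosh(ωT) = 3.216055, sinh(ωT) = 3.056633
x(T) = p + (x₀−p)·cosh(ωT) + (ẋ₀/ω)·sinh(ωT) ⇒ p·(1 − cosh) = x(T) − x₀·cosh − (ẋ₀/ω)·sinh
numerator   = 1.7396 − (0.3848)·3.216055 − (1.2695/3.1934)·3.056633 = -0.713068
denominator = 1 − 3.216055 = -2.216055
p = -0.713068 / -2.216055 = 0.3218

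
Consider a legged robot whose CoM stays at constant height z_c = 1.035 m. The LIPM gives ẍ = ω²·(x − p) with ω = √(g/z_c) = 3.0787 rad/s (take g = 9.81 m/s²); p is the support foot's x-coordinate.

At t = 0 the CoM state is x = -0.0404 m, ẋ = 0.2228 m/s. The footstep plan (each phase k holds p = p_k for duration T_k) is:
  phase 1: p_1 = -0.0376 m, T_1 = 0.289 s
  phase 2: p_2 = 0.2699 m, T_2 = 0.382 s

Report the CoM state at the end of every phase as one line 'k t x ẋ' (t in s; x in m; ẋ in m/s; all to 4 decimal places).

phase 1: p=-0.0376, T=0.289, ωT=0.889744, cosh=1.422634, sinh=1.011873; start (x,ẋ)=(-0.040400, 0.222800) → end (x,ẋ)=(0.031644, 0.308240)
phase 2: p=0.2699, T=0.382, ωT=1.176063, cosh=1.775039, sinh=1.466549; start (x,ẋ)=(0.031644, 0.308240) → end (x,ẋ)=(-0.006182, -0.528602)

1 0.2890 0.0316 0.3082
2 0.6710 -0.0062 -0.5286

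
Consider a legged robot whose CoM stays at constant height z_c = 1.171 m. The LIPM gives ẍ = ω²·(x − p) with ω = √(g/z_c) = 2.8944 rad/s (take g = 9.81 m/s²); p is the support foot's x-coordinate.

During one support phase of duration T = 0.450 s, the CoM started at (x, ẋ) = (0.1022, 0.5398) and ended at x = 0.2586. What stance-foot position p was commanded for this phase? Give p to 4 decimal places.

ωT = 2.8944·0.450 = 1.302480; cosh(ωT) = 1.975132, sinh(ωT) = 1.703276
x(T) = p + (x₀−p)·cosh(ωT) + (ẋ₀/ω)·sinh(ωT) ⇒ p·(1 − cosh) = x(T) − x₀·cosh − (ẋ₀/ω)·sinh
numerator   = 0.2586 − (0.1022)·1.975132 − (0.5398/2.8944)·1.703276 = -0.260916
denominator = 1 − 1.975132 = -0.975132
p = -0.260916 / -0.975132 = 0.2676

p = 0.2676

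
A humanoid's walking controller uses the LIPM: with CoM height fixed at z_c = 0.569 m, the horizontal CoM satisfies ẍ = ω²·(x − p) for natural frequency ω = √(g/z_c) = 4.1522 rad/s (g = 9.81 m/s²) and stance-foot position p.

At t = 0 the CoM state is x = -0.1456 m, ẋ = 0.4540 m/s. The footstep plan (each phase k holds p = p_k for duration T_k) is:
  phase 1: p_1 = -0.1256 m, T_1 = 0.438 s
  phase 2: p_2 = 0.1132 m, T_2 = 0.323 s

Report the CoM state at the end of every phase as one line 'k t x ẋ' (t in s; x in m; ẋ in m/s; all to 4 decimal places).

phase 1: p=-0.1256, T=0.438, ωT=1.818664, cosh=3.162929, sinh=3.000687; start (x,ẋ)=(-0.145600, 0.454000) → end (x,ẋ)=(0.139235, 1.186781)
phase 2: p=0.1132, T=0.323, ωT=1.341161, cosh=2.042510, sinh=1.780968; start (x,ẋ)=(0.139235, 1.186781) → end (x,ẋ)=(0.675413, 2.616542)

1 0.4380 0.1392 1.1868
2 0.7610 0.6754 2.6165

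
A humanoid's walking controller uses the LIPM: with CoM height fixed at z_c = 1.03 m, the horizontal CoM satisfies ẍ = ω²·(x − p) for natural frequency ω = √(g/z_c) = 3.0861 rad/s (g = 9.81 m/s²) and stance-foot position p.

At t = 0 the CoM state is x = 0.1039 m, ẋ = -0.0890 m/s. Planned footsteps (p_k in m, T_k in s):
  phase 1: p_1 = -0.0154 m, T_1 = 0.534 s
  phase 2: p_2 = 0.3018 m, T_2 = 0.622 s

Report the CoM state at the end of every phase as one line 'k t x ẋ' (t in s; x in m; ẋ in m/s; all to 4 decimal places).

phase 1: p=-0.0154, T=0.534, ωT=1.647977, cosh=2.694449, sinh=2.502010; start (x,ẋ)=(0.103900, -0.089000) → end (x,ẋ)=(0.233892, 0.681363)
phase 2: p=0.3018, T=0.622, ωT=1.919554, cosh=3.482295, sinh=3.335623; start (x,ẋ)=(0.233892, 0.681363) → end (x,ẋ)=(0.801780, 1.673662)

1 0.5340 0.2339 0.6814
2 1.1560 0.8018 1.6737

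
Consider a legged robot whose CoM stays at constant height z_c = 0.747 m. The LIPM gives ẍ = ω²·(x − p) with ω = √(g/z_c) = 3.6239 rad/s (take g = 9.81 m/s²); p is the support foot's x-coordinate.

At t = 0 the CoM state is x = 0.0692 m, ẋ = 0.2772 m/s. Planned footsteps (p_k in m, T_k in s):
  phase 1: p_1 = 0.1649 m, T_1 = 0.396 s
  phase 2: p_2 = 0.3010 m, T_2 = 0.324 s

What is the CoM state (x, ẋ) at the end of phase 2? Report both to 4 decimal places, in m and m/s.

phase 1: p=0.1649, T=0.396, ωT=1.435064, cosh=2.219008, sinh=1.980908; start (x,ẋ)=(0.069200, 0.277200) → end (x,ẋ)=(0.104065, -0.071884)
phase 2: p=0.3010, T=0.324, ωT=1.174144, cosh=1.772227, sinh=1.463144; start (x,ẋ)=(0.104065, -0.071884) → end (x,ẋ)=(-0.077037, -1.171601)

x = -0.0770, ẋ = -1.1716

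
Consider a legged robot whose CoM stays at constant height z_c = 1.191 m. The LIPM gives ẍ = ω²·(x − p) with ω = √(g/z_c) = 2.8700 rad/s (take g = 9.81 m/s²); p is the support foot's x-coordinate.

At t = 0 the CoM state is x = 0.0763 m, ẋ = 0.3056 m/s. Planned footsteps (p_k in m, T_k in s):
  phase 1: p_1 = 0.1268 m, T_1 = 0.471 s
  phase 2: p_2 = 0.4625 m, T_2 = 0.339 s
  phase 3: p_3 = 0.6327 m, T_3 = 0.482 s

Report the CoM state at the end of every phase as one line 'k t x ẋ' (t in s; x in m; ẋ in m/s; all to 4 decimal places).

1 0.4710 0.2147 0.3687
2 0.8100 0.2335 -0.2491
3 1.2920 -0.3757 -2.6692

phase 1: p=0.1268, T=0.471, ωT=1.351770, cosh=2.061521, sinh=1.802739; start (x,ẋ)=(0.076300, 0.305600) → end (x,ẋ)=(0.214650, 0.368721)
phase 2: p=0.4625, T=0.339, ωT=0.972930, cosh=1.511829, sinh=1.133856; start (x,ẋ)=(0.214650, 0.368721) → end (x,ẋ)=(0.233465, -0.249101)
phase 3: p=0.6327, T=0.482, ωT=1.383340, cosh=2.119470, sinh=1.868730; start (x,ẋ)=(0.233465, -0.249101) → end (x,ẋ)=(-0.375663, -2.669163)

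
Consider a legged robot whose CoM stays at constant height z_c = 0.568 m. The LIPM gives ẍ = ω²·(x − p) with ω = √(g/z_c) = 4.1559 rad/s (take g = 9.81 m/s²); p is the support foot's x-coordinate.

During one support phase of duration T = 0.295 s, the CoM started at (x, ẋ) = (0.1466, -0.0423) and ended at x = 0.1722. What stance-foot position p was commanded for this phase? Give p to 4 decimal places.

ωT = 4.1559·0.295 = 1.225990; cosh(ωT) = 1.850503, sinh(ωT) = 1.557036
x(T) = p + (x₀−p)·cosh(ωT) + (ẋ₀/ω)·sinh(ωT) ⇒ p·(1 − cosh) = x(T) − x₀·cosh − (ẋ₀/ω)·sinh
numerator   = 0.1722 − (0.1466)·1.850503 − (-0.0423/4.1559)·1.557036 = -0.083236
denominator = 1 − 1.850503 = -0.850503
p = -0.083236 / -0.850503 = 0.0979

p = 0.0979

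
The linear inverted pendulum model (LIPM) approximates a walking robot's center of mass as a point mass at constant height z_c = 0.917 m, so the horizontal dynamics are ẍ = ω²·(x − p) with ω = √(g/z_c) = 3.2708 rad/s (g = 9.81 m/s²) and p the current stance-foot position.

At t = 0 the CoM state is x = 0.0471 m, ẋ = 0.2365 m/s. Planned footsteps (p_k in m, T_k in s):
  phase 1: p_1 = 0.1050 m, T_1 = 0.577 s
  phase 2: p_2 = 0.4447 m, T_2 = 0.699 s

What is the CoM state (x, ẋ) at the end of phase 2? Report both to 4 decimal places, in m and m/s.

x = -0.7768, ẋ = -3.8758

phase 1: p=0.1050, T=0.577, ωT=1.887252, cosh=3.376344, sinh=3.224857; start (x,ẋ)=(0.047100, 0.236500) → end (x,ẋ)=(0.142688, 0.187784)
phase 2: p=0.4447, T=0.699, ωT=2.286289, cosh=4.970002, sinh=4.868359; start (x,ẋ)=(0.142688, 0.187784) → end (x,ẋ)=(-0.776798, -3.875784)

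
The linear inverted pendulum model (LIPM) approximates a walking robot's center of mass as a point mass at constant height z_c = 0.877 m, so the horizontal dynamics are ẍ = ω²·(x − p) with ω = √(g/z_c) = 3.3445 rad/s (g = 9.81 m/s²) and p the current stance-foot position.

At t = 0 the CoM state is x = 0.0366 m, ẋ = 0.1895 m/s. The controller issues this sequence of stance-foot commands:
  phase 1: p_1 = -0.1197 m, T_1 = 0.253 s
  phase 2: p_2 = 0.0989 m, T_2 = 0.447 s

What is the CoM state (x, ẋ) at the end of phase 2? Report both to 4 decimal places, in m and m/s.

phase 1: p=-0.1197, T=0.253, ωT=0.846159, cosh=1.379868, sinh=0.950808; start (x,ẋ)=(0.036600, 0.189500) → end (x,ẋ)=(0.149846, 0.758516)
phase 2: p=0.0989, T=0.447, ωT=1.494992, cosh=2.341775, sinh=2.117524; start (x,ẋ)=(0.149846, 0.758516) → end (x,ẋ)=(0.698449, 2.137078)

x = 0.6984, ẋ = 2.1371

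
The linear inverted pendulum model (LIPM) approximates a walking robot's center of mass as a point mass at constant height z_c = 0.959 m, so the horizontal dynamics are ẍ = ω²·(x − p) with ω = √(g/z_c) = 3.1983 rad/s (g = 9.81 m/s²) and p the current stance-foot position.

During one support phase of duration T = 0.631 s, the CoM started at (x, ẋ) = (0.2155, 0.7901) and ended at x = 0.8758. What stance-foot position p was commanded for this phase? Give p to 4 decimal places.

p = 0.3048

ωT = 3.1983·0.631 = 2.018127; cosh(ωT) = 3.828563, sinh(ωT) = 3.695659
x(T) = p + (x₀−p)·cosh(ωT) + (ẋ₀/ω)·sinh(ωT) ⇒ p·(1 − cosh) = x(T) − x₀·cosh − (ẋ₀/ω)·sinh
numerator   = 0.8758 − (0.2155)·3.828563 − (0.7901/3.1983)·3.695659 = -0.862221
denominator = 1 − 3.828563 = -2.828563
p = -0.862221 / -2.828563 = 0.3048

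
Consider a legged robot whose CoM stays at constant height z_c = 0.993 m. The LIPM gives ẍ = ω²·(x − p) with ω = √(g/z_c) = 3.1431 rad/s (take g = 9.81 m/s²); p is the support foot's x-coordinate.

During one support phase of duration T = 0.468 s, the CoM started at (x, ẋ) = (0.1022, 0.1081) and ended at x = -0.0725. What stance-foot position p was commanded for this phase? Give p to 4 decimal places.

ωT = 3.1431·0.468 = 1.470971; cosh(ωT) = 2.291581, sinh(ωT) = 2.061879
x(T) = p + (x₀−p)·cosh(ωT) + (ẋ₀/ω)·sinh(ωT) ⇒ p·(1 − cosh) = x(T) − x₀·cosh − (ẋ₀/ω)·sinh
numerator   = -0.0725 − (0.1022)·2.291581 − (0.1081/3.1431)·2.061879 = -0.377613
denominator = 1 − 2.291581 = -1.291581
p = -0.377613 / -1.291581 = 0.2924

p = 0.2924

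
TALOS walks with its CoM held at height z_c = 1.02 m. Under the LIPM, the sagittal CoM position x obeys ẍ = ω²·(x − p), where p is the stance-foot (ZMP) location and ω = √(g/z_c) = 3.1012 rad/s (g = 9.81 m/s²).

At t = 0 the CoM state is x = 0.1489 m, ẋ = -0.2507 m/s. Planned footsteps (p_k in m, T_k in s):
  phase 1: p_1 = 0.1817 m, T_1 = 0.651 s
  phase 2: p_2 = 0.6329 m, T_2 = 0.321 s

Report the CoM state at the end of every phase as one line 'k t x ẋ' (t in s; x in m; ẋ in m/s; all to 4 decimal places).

1 0.6510 -0.2430 -1.3367
2 0.9720 -1.2175 -5.2288

phase 1: p=0.1817, T=0.651, ωT=2.018881, cosh=3.831350, sinh=3.698546; start (x,ẋ)=(0.148900, -0.250700) → end (x,ẋ)=(-0.242958, -1.336733)
phase 2: p=0.6329, T=0.321, ωT=0.995485, cosh=1.537791, sinh=1.168246; start (x,ẋ)=(-0.242958, -1.336733) → end (x,ẋ)=(-1.217543, -5.228818)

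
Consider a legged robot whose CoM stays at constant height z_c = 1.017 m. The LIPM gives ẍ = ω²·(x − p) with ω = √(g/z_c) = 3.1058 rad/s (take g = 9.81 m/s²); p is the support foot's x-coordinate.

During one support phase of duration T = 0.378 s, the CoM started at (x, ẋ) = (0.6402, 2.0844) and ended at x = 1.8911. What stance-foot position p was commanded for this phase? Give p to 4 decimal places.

p = 0.2916

ωT = 3.1058·0.378 = 1.173992; cosh(ωT) = 1.772006, sinh(ωT) = 1.462876
x(T) = p + (x₀−p)·cosh(ωT) + (ẋ₀/ω)·sinh(ωT) ⇒ p·(1 − cosh) = x(T) − x₀·cosh − (ẋ₀/ω)·sinh
numerator   = 1.8911 − (0.6402)·1.772006 − (2.0844/3.1058)·1.462876 = -0.225120
denominator = 1 − 1.772006 = -0.772006
p = -0.225120 / -0.772006 = 0.2916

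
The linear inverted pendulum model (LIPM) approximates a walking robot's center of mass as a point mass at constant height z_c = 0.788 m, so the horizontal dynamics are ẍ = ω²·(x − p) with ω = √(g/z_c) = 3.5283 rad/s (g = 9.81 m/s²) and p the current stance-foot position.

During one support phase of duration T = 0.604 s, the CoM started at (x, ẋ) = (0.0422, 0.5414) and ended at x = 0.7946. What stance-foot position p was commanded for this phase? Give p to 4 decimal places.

p = 0.0070

ωT = 3.5283·0.604 = 2.131093; cosh(ωT) = 4.271389, sinh(ωT) = 4.152682
x(T) = p + (x₀−p)·cosh(ωT) + (ẋ₀/ω)·sinh(ωT) ⇒ p·(1 − cosh) = x(T) − x₀·cosh − (ẋ₀/ω)·sinh
numerator   = 0.7946 − (0.0422)·4.271389 − (0.5414/3.5283)·4.152682 = -0.022861
denominator = 1 − 4.271389 = -3.271389
p = -0.022861 / -3.271389 = 0.0070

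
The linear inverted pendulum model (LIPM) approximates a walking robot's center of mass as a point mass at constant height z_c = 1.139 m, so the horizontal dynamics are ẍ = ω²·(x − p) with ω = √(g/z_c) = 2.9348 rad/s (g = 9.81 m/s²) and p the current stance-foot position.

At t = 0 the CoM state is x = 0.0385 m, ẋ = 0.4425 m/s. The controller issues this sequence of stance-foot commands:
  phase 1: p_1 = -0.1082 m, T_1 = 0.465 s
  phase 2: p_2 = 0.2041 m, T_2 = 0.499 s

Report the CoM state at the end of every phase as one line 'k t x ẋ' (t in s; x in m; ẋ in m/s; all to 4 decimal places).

1 0.4650 0.4735 1.7103
2 0.9640 2.0108 5.5149

phase 1: p=-0.1082, T=0.465, ωT=1.364682, cosh=2.084970, sinh=1.829508; start (x,ẋ)=(0.038500, 0.442500) → end (x,ẋ)=(0.473513, 1.710267)
phase 2: p=0.2041, T=0.499, ωT=1.464465, cosh=2.278216, sinh=2.047014; start (x,ẋ)=(0.473513, 1.710267) → end (x,ẋ)=(2.010786, 5.514873)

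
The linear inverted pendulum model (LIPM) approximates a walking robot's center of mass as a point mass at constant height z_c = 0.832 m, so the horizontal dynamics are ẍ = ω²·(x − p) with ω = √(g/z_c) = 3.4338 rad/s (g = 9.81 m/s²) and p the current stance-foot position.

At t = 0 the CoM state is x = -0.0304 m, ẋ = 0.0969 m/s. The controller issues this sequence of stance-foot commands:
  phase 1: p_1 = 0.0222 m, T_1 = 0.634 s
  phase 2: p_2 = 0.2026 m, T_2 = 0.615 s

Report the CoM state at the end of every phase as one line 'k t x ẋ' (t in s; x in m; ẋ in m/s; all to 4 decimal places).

phase 1: p=0.0222, T=0.634, ωT=2.177029, cosh=4.466721, sinh=4.353343; start (x,ẋ)=(-0.030400, 0.096900) → end (x,ẋ)=(-0.089901, -0.353466)
phase 2: p=0.2026, T=0.615, ωT=2.111787, cosh=4.192008, sinh=4.070986; start (x,ẋ)=(-0.089901, -0.353466) → end (x,ẋ)=(-1.442621, -5.570585)

1 0.6340 -0.0899 -0.3535
2 1.2490 -1.4426 -5.5706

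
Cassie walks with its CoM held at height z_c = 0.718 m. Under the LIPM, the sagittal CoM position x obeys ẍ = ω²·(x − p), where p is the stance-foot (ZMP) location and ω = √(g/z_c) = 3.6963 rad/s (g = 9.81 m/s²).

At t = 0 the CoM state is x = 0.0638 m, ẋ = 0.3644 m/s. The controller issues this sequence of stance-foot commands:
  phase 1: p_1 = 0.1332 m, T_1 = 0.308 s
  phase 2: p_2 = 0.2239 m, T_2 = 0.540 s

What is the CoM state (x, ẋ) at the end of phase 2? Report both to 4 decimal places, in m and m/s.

phase 1: p=0.1332, T=0.308, ωT=1.138460, cosh=1.721135, sinh=1.400823; start (x,ẋ)=(0.063800, 0.364400) → end (x,ẋ)=(0.151853, 0.267838)
phase 2: p=0.2239, T=0.540, ωT=1.996002, cosh=3.747726, sinh=3.611848; start (x,ẋ)=(0.151853, 0.267838) → end (x,ẋ)=(0.215608, 0.041928)

x = 0.2156, ẋ = 0.0419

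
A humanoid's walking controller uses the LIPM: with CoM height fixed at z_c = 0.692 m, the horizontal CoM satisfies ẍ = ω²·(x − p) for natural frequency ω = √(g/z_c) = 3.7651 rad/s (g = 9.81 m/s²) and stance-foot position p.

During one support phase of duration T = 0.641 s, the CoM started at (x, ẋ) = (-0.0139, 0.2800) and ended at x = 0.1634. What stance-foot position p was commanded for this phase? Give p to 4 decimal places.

ωT = 3.7651·0.641 = 2.413429; cosh(ωT) = 5.630857, sinh(ωT) = 5.541349
x(T) = p + (x₀−p)·cosh(ωT) + (ẋ₀/ω)·sinh(ωT) ⇒ p·(1 − cosh) = x(T) − x₀·cosh − (ẋ₀/ω)·sinh
numerator   = 0.1634 − (-0.0139)·5.630857 − (0.2800/3.7651)·5.541349 = -0.170426
denominator = 1 − 5.630857 = -4.630857
p = -0.170426 / -4.630857 = 0.0368

p = 0.0368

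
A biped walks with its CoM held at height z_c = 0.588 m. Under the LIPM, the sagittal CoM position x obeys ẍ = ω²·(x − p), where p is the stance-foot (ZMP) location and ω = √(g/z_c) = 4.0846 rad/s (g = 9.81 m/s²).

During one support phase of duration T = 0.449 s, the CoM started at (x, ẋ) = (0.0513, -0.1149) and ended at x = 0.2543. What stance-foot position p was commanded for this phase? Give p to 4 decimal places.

p = -0.0794

ωT = 4.0846·0.449 = 1.833985; cosh(ωT) = 3.209278, sinh(ωT) = 3.049503
x(T) = p + (x₀−p)·cosh(ωT) + (ẋ₀/ω)·sinh(ωT) ⇒ p·(1 − cosh) = x(T) − x₀·cosh − (ẋ₀/ω)·sinh
numerator   = 0.2543 − (0.0513)·3.209278 − (-0.1149/4.0846)·3.049503 = 0.175447
denominator = 1 − 3.209278 = -2.209278
p = 0.175447 / -2.209278 = -0.0794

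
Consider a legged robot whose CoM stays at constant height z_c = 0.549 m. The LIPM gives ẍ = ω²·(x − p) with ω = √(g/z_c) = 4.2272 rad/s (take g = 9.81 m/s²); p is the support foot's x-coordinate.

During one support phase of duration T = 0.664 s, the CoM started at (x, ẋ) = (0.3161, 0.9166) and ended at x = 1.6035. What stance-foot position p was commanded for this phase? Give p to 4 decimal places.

ωT = 4.2272·0.664 = 2.806861; cosh(ωT) = 8.309126, sinh(ωT) = 8.248732
x(T) = p + (x₀−p)·cosh(ωT) + (ẋ₀/ω)·sinh(ωT) ⇒ p·(1 − cosh) = x(T) − x₀·cosh − (ẋ₀/ω)·sinh
numerator   = 1.6035 − (0.3161)·8.309126 − (0.9166/4.2272)·8.248732 = -2.811619
denominator = 1 − 8.309126 = -7.309126
p = -2.811619 / -7.309126 = 0.3847

p = 0.3847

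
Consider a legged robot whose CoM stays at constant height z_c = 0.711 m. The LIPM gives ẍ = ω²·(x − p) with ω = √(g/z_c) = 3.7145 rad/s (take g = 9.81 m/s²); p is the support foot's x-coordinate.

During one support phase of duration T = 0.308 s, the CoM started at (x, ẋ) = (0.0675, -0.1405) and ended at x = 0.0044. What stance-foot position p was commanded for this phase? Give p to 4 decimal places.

ωT = 3.7145·0.308 = 1.144066; cosh(ωT) = 1.729014, sinh(ωT) = 1.410493
x(T) = p + (x₀−p)·cosh(ωT) + (ẋ₀/ω)·sinh(ωT) ⇒ p·(1 − cosh) = x(T) − x₀·cosh − (ẋ₀/ω)·sinh
numerator   = 0.0044 − (0.0675)·1.729014 − (-0.1405/3.7145)·1.410493 = -0.058957
denominator = 1 − 1.729014 = -0.729014
p = -0.058957 / -0.729014 = 0.0809

p = 0.0809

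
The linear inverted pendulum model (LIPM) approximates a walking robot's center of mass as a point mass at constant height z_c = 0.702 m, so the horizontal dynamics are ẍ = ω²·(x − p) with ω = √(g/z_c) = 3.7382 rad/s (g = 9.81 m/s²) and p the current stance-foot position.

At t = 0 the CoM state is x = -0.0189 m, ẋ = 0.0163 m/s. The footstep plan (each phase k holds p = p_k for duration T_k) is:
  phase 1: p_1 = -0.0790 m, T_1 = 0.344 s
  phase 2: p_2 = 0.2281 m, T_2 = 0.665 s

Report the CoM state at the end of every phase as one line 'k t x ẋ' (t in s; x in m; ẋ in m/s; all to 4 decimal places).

phase 1: p=-0.0790, T=0.344, ωT=1.285941, cosh=1.947230, sinh=1.670840; start (x,ẋ)=(-0.018900, 0.016300) → end (x,ẋ)=(0.045314, 0.407120)
phase 2: p=0.2281, T=0.665, ωT=2.485903, cosh=6.047606, sinh=5.964356; start (x,ẋ)=(0.045314, 0.407120) → end (x,ẋ)=(-0.227750, -1.613283)

1 0.3440 0.0453 0.4071
2 1.0090 -0.2278 -1.6133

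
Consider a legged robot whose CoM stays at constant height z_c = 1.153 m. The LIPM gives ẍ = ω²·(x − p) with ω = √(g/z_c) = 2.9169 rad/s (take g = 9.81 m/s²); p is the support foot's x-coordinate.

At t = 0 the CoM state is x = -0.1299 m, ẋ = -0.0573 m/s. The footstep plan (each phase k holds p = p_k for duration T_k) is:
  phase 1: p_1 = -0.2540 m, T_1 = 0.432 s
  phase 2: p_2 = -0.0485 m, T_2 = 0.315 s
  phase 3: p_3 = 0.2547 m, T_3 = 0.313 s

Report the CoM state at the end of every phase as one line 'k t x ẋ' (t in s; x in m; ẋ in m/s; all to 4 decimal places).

1 0.4320 -0.0495 0.4777
2 0.7470 0.1226 0.6909
3 1.0600 0.3112 0.5968

phase 1: p=-0.2540, T=0.432, ωT=1.260101, cosh=1.904701, sinh=1.621076; start (x,ẋ)=(-0.129900, -0.057300) → end (x,ẋ)=(-0.049471, 0.477669)
phase 2: p=-0.0485, T=0.315, ωT=0.918824, cosh=1.452664, sinh=1.053676; start (x,ẋ)=(-0.049471, 0.477669) → end (x,ẋ)=(0.122638, 0.690908)
phase 3: p=0.2547, T=0.313, ωT=0.912990, cosh=1.446542, sinh=1.045219; start (x,ẋ)=(0.122638, 0.690908) → end (x,ẋ)=(0.311242, 0.596798)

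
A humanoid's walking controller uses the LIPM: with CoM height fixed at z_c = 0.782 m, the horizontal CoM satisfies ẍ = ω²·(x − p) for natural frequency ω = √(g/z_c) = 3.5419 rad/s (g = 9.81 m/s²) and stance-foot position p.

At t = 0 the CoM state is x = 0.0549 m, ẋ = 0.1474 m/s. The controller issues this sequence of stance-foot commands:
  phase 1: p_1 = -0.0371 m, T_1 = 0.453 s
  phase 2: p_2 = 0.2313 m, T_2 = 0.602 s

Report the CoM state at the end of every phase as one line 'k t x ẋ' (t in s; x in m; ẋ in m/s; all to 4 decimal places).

phase 1: p=-0.0371, T=0.453, ωT=1.604481, cosh=2.588135, sinh=2.387141; start (x,ẋ)=(0.054900, 0.147400) → end (x,ẋ)=(0.300352, 1.159352)
phase 2: p=0.2313, T=0.602, ωT=2.132224, cosh=4.276087, sinh=4.157514; start (x,ẋ)=(0.300352, 1.159352) → end (x,ẋ)=(1.887430, 5.974314)

1 0.4530 0.3004 1.1594
2 1.0550 1.8874 5.9743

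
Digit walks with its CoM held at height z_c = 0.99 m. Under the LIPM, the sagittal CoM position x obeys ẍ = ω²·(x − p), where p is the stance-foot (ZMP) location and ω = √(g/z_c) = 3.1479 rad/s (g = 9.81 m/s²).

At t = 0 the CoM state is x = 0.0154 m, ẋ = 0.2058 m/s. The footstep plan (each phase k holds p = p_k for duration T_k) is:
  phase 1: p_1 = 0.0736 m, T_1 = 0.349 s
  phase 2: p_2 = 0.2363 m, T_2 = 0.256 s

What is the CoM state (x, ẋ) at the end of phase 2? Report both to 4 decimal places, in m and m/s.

phase 1: p=0.0736, T=0.349, ωT=1.098617, cosh=1.666673, sinh=1.333341; start (x,ẋ)=(0.015400, 0.205800) → end (x,ẋ)=(0.063769, 0.098723)
phase 2: p=0.2363, T=0.256, ωT=0.805862, cosh=1.342664, sinh=0.895962; start (x,ẋ)=(0.063769, 0.098723) → end (x,ẋ)=(0.032748, -0.354053)

x = 0.0327, ẋ = -0.3541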